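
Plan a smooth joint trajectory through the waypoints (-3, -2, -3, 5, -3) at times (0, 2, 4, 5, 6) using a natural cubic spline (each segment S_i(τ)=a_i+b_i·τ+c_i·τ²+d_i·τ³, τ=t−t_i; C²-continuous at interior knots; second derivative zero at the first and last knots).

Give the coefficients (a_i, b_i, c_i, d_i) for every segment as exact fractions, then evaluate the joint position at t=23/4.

  seg 0: a=-3 b=55/28 c=0 d=-41/112
  seg 1: a=-2 b=-17/7 c=-123/56 d=177/112
  seg 2: a=-3 b=31/4 c=51/7 d=-197/28
  seg 3: a=5 b=17/14 c=-387/28 d=129/28
S(23/4) = 143/1792

Δ: Δ0=1/2, Δ1=-1/2, Δ2=8, Δ3=-8
row 1: diag=8, rhs=-6; c'=1/4, d'=-3/4
row 2: denom=6−2·1/4=11/2; d'=(51−2·-3/4)/(11/2)=105/11
row 3: denom=4−1·2/11=42/11; d'=(-96−1·105/11)/(42/11)=-387/14
back: M3=-387/14
back: M2=105/11−2/11·-387/14=102/7
back: M1=-3/4−1/4·102/7=-123/28
M: M0=0, M1=-123/28, M2=102/7, M3=-387/14, M4=0
seg 0: a=-3, c=M0/2=0, d=(M1−M0)/(6·2)=-41/112, b=Δ0−h0·(2M0+M1)/6=55/28
seg 1: a=-2, c=M1/2=-123/56, d=(M2−M1)/(6·2)=177/112, b=Δ1−h1·(2M1+M2)/6=-17/7
seg 2: a=-3, c=M2/2=51/7, d=(M3−M2)/(6·1)=-197/28, b=Δ2−h2·(2M2+M3)/6=31/4
seg 3: a=5, c=M3/2=-387/28, d=(M4−M3)/(6·1)=129/28, b=Δ3−h3·(2M3+M4)/6=17/14
t_q=23/4 → seg 3, τ=3/4; S=5+17/14·τ+-387/28·τ²+129/28·τ³=143/1792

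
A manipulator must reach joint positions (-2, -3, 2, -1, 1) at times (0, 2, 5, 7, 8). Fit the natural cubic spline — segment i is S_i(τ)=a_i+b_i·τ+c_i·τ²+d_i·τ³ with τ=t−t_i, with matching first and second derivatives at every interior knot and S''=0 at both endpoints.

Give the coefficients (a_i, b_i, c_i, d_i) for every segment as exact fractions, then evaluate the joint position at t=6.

  seg 0: a=-2 b=-85/66 c=0 d=13/66
  seg 1: a=-3 b=71/66 c=13/11 d=-65/198
  seg 2: a=2 b=-23/33 c=-39/22 d=181/264
  seg 3: a=-1 b=29/66 c=103/44 d=-103/132
S(6) = 19/88

Δ: Δ0=-1/2, Δ1=5/3, Δ2=-3/2, Δ3=2
row 1: diag=10, rhs=13; c'=3/10, d'=13/10
row 2: denom=10−3·3/10=91/10; d'=(-19−3·13/10)/(91/10)=-229/91
row 3: denom=6−2·20/91=506/91; d'=(21−2·-229/91)/(506/91)=103/22
back: M3=103/22
back: M2=-229/91−20/91·103/22=-39/11
back: M1=13/10−3/10·-39/11=26/11
M: M0=0, M1=26/11, M2=-39/11, M3=103/22, M4=0
seg 0: a=-2, c=M0/2=0, d=(M1−M0)/(6·2)=13/66, b=Δ0−h0·(2M0+M1)/6=-85/66
seg 1: a=-3, c=M1/2=13/11, d=(M2−M1)/(6·3)=-65/198, b=Δ1−h1·(2M1+M2)/6=71/66
seg 2: a=2, c=M2/2=-39/22, d=(M3−M2)/(6·2)=181/264, b=Δ2−h2·(2M2+M3)/6=-23/33
seg 3: a=-1, c=M3/2=103/44, d=(M4−M3)/(6·1)=-103/132, b=Δ3−h3·(2M3+M4)/6=29/66
t_q=6 → seg 2, τ=1; S=2+-23/33·τ+-39/22·τ²+181/264·τ³=19/88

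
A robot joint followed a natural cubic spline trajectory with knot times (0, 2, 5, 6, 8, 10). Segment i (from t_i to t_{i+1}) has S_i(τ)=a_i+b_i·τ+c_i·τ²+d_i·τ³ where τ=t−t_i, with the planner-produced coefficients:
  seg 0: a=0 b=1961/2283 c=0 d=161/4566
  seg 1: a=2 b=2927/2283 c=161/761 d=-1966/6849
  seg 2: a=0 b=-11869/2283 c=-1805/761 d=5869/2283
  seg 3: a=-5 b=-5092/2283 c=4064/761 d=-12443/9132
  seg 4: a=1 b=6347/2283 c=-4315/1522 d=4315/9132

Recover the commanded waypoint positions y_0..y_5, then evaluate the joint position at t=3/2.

y_0=0 y_1=2 y_2=0 y_3=-5 y_4=1 y_5=-1
S(3/2) = 17137/12176

y_0 = S_0(0) = a_0 = 0
y_1 = S_1(0) = a_1 = 2
y_2 = S_2(0) = a_2 = 0
y_3 = S_3(0) = a_3 = -5
y_4 = S_4(0) = a_4 = 1
y_5 = S_4(2) = -1
t_q=3/2 is in segment 0 (τ=3/2); S_0(τ)=17137/12176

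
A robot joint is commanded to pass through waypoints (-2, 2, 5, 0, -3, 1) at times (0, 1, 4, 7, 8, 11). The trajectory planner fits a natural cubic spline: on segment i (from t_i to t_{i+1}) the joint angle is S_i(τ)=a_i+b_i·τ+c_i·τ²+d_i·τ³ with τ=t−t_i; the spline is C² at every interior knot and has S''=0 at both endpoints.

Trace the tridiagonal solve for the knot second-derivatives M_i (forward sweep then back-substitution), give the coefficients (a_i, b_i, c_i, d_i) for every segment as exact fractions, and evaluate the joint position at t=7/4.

Δ: Δ0=4, Δ1=1, Δ2=-5/3, Δ3=-3, Δ4=4/3
row 1: diag=8, rhs=-18; c'=3/8, d'=-9/4
row 2: denom=12−3·3/8=87/8; d'=(-16−3·-9/4)/(87/8)=-74/87
row 3: denom=8−3·8/29=208/29; d'=(-8−3·-74/87)/(208/29)=-79/104
row 4: denom=8−1·29/208=1635/208; d'=(26−1·-79/104)/(1635/208)=5566/1635
back: M4=5566/1635
back: M3=-79/104−29/208·5566/1635=-2018/1635
back: M2=-74/87−8/29·-2018/1635=-278/545
back: M1=-9/4−3/8·-278/545=-1122/545
M: M0=0, M1=-1122/545, M2=-278/545, M3=-2018/1635, M4=5566/1635, M5=0
seg 0: a=-2, c=M0/2=0, d=(M1−M0)/(6·1)=-187/545, b=Δ0−h0·(2M0+M1)/6=2367/545
seg 1: a=2, c=M1/2=-561/545, d=(M2−M1)/(6·3)=422/4905, b=Δ1−h1·(2M1+M2)/6=1806/545
seg 2: a=5, c=M2/2=-139/545, d=(M3−M2)/(6·3)=-592/14715, b=Δ2−h2·(2M2+M3)/6=-294/545
seg 3: a=0, c=M3/2=-1009/1635, d=(M4−M3)/(6·1)=1264/1635, b=Δ3−h3·(2M3+M4)/6=-344/109
seg 4: a=-3, c=M4/2=2783/1635, d=(M5−M4)/(6·3)=-2783/14715, b=Δ4−h4·(2M4+M5)/6=-3386/1635
t_q=7/4 → seg 1, τ=3/4; S=2+1806/545·τ+-561/545·τ²+422/4905·τ³=68759/17440

  seg 0: a=-2 b=2367/545 c=0 d=-187/545
  seg 1: a=2 b=1806/545 c=-561/545 d=422/4905
  seg 2: a=5 b=-294/545 c=-139/545 d=-592/14715
  seg 3: a=0 b=-344/109 c=-1009/1635 d=1264/1635
  seg 4: a=-3 b=-3386/1635 c=2783/1635 d=-2783/14715
S(7/4) = 68759/17440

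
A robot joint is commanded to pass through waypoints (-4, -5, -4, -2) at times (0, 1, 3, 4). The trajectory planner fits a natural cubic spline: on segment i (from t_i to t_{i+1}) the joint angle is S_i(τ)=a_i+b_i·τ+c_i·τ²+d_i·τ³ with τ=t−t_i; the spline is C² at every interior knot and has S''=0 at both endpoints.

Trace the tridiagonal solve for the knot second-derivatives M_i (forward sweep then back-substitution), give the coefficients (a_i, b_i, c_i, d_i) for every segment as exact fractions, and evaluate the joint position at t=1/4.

  seg 0: a=-4 b=-19/16 c=0 d=3/16
  seg 1: a=-5 b=-5/8 c=9/16 d=0
  seg 2: a=-4 b=13/8 c=9/16 d=-3/16
S(1/4) = -4397/1024

Δ: Δ0=-1, Δ1=1/2, Δ2=2
row 1: diag=6, rhs=9; c'=1/3, d'=3/2
row 2: denom=6−2·1/3=16/3; d'=(9−2·3/2)/(16/3)=9/8
back: M2=9/8
back: M1=3/2−1/3·9/8=9/8
M: M0=0, M1=9/8, M2=9/8, M3=0
seg 0: a=-4, c=M0/2=0, d=(M1−M0)/(6·1)=3/16, b=Δ0−h0·(2M0+M1)/6=-19/16
seg 1: a=-5, c=M1/2=9/16, d=(M2−M1)/(6·2)=0, b=Δ1−h1·(2M1+M2)/6=-5/8
seg 2: a=-4, c=M2/2=9/16, d=(M3−M2)/(6·1)=-3/16, b=Δ2−h2·(2M2+M3)/6=13/8
t_q=1/4 → seg 0, τ=1/4; S=-4+-19/16·τ+0·τ²+3/16·τ³=-4397/1024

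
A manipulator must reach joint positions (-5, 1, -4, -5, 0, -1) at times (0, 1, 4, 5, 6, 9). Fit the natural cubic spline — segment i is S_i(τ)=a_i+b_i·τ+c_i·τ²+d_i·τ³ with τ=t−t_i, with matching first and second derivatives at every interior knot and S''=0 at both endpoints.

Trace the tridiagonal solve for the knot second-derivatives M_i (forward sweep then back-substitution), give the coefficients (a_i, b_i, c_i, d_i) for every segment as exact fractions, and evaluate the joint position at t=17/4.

  seg 0: a=-5 b=11588/1641 c=0 d=-1742/1641
  seg 1: a=1 b=6362/1641 c=-1742/547 d=6581/14769
  seg 2: a=-4 b=-5251/1641 c=1355/1641 d=2255/1641
  seg 3: a=-5 b=1408/547 c=8120/1641 d=-4139/1641
  seg 4: a=0 b=8047/1641 c=-4297/1641 d=4297/14769
S(17/4) = -165479/35008

Δ: Δ0=6, Δ1=-5/3, Δ2=-1, Δ3=5, Δ4=-1/3
row 1: diag=8, rhs=-46; c'=3/8, d'=-23/4
row 2: denom=8−3·3/8=55/8; d'=(4−3·-23/4)/(55/8)=34/11
row 3: denom=4−1·8/55=212/55; d'=(36−1·34/11)/(212/55)=905/106
row 4: denom=8−1·55/212=1641/212; d'=(-32−1·905/106)/(1641/212)=-8594/1641
back: M4=-8594/1641
back: M3=905/106−55/212·-8594/1641=16240/1641
back: M2=34/11−8/55·16240/1641=2710/1641
back: M1=-23/4−3/8·2710/1641=-3484/547
M: M0=0, M1=-3484/547, M2=2710/1641, M3=16240/1641, M4=-8594/1641, M5=0
seg 0: a=-5, c=M0/2=0, d=(M1−M0)/(6·1)=-1742/1641, b=Δ0−h0·(2M0+M1)/6=11588/1641
seg 1: a=1, c=M1/2=-1742/547, d=(M2−M1)/(6·3)=6581/14769, b=Δ1−h1·(2M1+M2)/6=6362/1641
seg 2: a=-4, c=M2/2=1355/1641, d=(M3−M2)/(6·1)=2255/1641, b=Δ2−h2·(2M2+M3)/6=-5251/1641
seg 3: a=-5, c=M3/2=8120/1641, d=(M4−M3)/(6·1)=-4139/1641, b=Δ3−h3·(2M3+M4)/6=1408/547
seg 4: a=0, c=M4/2=-4297/1641, d=(M5−M4)/(6·3)=4297/14769, b=Δ4−h4·(2M4+M5)/6=8047/1641
t_q=17/4 → seg 2, τ=1/4; S=-4+-5251/1641·τ+1355/1641·τ²+2255/1641·τ³=-165479/35008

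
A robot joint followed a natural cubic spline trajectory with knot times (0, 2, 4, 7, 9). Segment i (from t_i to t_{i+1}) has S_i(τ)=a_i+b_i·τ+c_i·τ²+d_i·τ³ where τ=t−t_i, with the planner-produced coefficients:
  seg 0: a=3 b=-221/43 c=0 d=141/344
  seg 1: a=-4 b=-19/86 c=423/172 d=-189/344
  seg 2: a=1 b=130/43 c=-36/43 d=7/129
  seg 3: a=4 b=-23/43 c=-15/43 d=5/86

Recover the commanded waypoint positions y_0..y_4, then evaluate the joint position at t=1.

y_0 = S_0(0) = a_0 = 3
y_1 = S_1(0) = a_1 = -4
y_2 = S_2(0) = a_2 = 1
y_3 = S_3(0) = a_3 = 4
y_4 = S_3(2) = 2
t_q=1 is in segment 0 (τ=1); S_0(τ)=-595/344

y_0=3 y_1=-4 y_2=1 y_3=4 y_4=2
S(1) = -595/344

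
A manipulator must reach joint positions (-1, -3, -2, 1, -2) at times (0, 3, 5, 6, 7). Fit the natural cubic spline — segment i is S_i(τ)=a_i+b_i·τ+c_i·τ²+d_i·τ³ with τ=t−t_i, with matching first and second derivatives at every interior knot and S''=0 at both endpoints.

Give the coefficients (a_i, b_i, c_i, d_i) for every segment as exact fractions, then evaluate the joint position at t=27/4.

  seg 0: a=-1 b=-763/1284 c=0 d=-31/3852
  seg 1: a=-3 b=-521/642 c=-31/428 d=935/2568
  seg 2: a=-2 b=1049/321 c=226/107 d=-764/321
  seg 3: a=1 b=113/321 c=-538/107 d=538/321
S(27/4) = -2935/3424

Δ: Δ0=-2/3, Δ1=1/2, Δ2=3, Δ3=-3
row 1: diag=10, rhs=7; c'=1/5, d'=7/10
row 2: denom=6−2·1/5=28/5; d'=(15−2·7/10)/(28/5)=17/7
row 3: denom=4−1·5/28=107/28; d'=(-36−1·17/7)/(107/28)=-1076/107
back: M3=-1076/107
back: M2=17/7−5/28·-1076/107=452/107
back: M1=7/10−1/5·452/107=-31/214
M: M0=0, M1=-31/214, M2=452/107, M3=-1076/107, M4=0
seg 0: a=-1, c=M0/2=0, d=(M1−M0)/(6·3)=-31/3852, b=Δ0−h0·(2M0+M1)/6=-763/1284
seg 1: a=-3, c=M1/2=-31/428, d=(M2−M1)/(6·2)=935/2568, b=Δ1−h1·(2M1+M2)/6=-521/642
seg 2: a=-2, c=M2/2=226/107, d=(M3−M2)/(6·1)=-764/321, b=Δ2−h2·(2M2+M3)/6=1049/321
seg 3: a=1, c=M3/2=-538/107, d=(M4−M3)/(6·1)=538/321, b=Δ3−h3·(2M3+M4)/6=113/321
t_q=27/4 → seg 3, τ=3/4; S=1+113/321·τ+-538/107·τ²+538/321·τ³=-2935/3424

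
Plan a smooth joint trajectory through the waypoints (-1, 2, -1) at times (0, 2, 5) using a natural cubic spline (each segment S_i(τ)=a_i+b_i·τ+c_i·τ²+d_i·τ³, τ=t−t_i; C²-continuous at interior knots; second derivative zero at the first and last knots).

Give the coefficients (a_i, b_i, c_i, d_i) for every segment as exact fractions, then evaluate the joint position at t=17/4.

Δ: Δ0=3/2, Δ1=-1
row 1: diag=10, rhs=-15; c'=3/10, d'=-3/2
back: M1=-3/2
M: M0=0, M1=-3/2, M2=0
seg 0: a=-1, c=M0/2=0, d=(M1−M0)/(6·2)=-1/8, b=Δ0−h0·(2M0+M1)/6=2
seg 1: a=2, c=M1/2=-3/4, d=(M2−M1)/(6·3)=1/12, b=Δ1−h1·(2M1+M2)/6=1/2
t_q=17/4 → seg 1, τ=9/4; S=2+1/2·τ+-3/4·τ²+1/12·τ³=71/256

  seg 0: a=-1 b=2 c=0 d=-1/8
  seg 1: a=2 b=1/2 c=-3/4 d=1/12
S(17/4) = 71/256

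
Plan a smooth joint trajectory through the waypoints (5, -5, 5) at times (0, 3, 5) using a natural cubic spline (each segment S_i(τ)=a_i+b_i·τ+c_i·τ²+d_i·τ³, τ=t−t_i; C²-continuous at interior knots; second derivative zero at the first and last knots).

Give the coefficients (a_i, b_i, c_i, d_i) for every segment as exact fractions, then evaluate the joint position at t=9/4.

  seg 0: a=5 b=-35/6 c=0 d=5/18
  seg 1: a=-5 b=5/3 c=5/2 d=-5/12
S(9/4) = -635/128

Δ: Δ0=-10/3, Δ1=5
row 1: diag=10, rhs=50; c'=1/5, d'=5
back: M1=5
M: M0=0, M1=5, M2=0
seg 0: a=5, c=M0/2=0, d=(M1−M0)/(6·3)=5/18, b=Δ0−h0·(2M0+M1)/6=-35/6
seg 1: a=-5, c=M1/2=5/2, d=(M2−M1)/(6·2)=-5/12, b=Δ1−h1·(2M1+M2)/6=5/3
t_q=9/4 → seg 0, τ=9/4; S=5+-35/6·τ+0·τ²+5/18·τ³=-635/128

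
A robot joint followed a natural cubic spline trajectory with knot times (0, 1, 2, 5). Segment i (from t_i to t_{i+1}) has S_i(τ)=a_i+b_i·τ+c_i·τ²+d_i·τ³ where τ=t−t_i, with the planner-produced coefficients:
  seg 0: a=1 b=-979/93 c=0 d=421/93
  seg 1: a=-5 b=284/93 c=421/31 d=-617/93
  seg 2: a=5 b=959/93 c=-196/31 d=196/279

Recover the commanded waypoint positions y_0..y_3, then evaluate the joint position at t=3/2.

y_0=1 y_1=-5 y_2=5 y_3=-2
S(3/2) = -225/248

y_0 = S_0(0) = a_0 = 1
y_1 = S_1(0) = a_1 = -5
y_2 = S_2(0) = a_2 = 5
y_3 = S_2(3) = -2
t_q=3/2 is in segment 1 (τ=1/2); S_1(τ)=-225/248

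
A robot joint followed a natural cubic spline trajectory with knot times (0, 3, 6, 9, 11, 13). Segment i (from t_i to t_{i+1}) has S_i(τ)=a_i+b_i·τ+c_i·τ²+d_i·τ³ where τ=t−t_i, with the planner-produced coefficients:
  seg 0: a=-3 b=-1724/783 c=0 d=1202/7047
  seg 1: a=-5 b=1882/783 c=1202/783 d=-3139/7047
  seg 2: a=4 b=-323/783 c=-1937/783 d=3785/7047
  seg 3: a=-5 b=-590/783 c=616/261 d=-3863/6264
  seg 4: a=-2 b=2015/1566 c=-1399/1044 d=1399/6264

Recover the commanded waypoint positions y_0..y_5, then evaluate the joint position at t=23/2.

y_0 = S_0(0) = a_0 = -3
y_1 = S_1(0) = a_1 = -5
y_2 = S_2(0) = a_2 = 4
y_3 = S_3(0) = a_3 = -5
y_4 = S_4(0) = a_4 = -2
y_5 = S_4(2) = -3
t_q=23/2 is in segment 4 (τ=1/2); S_4(τ)=-27791/16704

y_0=-3 y_1=-5 y_2=4 y_3=-5 y_4=-2 y_5=-3
S(23/2) = -27791/16704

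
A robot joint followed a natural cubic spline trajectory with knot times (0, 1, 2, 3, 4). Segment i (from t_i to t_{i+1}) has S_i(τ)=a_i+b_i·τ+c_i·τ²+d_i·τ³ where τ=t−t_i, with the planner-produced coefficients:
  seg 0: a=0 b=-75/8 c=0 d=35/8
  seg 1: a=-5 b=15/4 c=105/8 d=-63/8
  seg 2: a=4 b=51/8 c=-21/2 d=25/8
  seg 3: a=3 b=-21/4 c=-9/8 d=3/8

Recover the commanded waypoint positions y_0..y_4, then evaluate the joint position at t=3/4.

y_0=0 y_1=-5 y_2=4 y_3=3 y_4=-3
S(3/4) = -2655/512

y_0 = S_0(0) = a_0 = 0
y_1 = S_1(0) = a_1 = -5
y_2 = S_2(0) = a_2 = 4
y_3 = S_3(0) = a_3 = 3
y_4 = S_3(1) = -3
t_q=3/4 is in segment 0 (τ=3/4); S_0(τ)=-2655/512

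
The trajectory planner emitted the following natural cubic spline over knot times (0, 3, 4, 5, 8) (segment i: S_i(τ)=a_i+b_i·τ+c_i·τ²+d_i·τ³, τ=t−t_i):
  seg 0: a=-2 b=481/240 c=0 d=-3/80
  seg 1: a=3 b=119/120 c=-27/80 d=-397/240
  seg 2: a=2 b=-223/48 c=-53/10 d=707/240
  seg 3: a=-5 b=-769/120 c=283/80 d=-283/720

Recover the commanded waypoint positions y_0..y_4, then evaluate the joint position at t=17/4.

y_0=-2 y_1=3 y_2=2 y_3=-5 y_4=-3
S(17/4) = 2833/5120

y_0 = S_0(0) = a_0 = -2
y_1 = S_1(0) = a_1 = 3
y_2 = S_2(0) = a_2 = 2
y_3 = S_3(0) = a_3 = -5
y_4 = S_3(3) = -3
t_q=17/4 is in segment 2 (τ=1/4); S_2(τ)=2833/5120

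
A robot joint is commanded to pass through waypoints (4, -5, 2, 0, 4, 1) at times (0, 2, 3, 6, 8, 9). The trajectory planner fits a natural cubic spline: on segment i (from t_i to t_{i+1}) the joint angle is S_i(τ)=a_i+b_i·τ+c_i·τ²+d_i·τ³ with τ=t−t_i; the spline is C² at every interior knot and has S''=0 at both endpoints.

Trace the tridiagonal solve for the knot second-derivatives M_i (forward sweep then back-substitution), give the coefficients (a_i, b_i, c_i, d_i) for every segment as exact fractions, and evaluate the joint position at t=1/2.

  seg 0: a=4 b=-15347/1731 c=0 d=15115/13848
  seg 1: a=-5 b=14651/3462 c=15115/2308 d=-26179/6924
  seg 2: a=2 b=41455/6924 c=-2766/577 d=5945/6924
  seg 3: a=0 b=1409/3462 c=6771/2308 d=-7399/6924
  seg 4: a=4 b=-2359/3462 c=-8027/2308 d=8027/6924
S(1/2) = -10951/36928

Δ: Δ0=-9/2, Δ1=7, Δ2=-2/3, Δ3=2, Δ4=-3
row 1: diag=6, rhs=69; c'=1/6, d'=23/2
row 2: denom=8−1·1/6=47/6; d'=(-46−1·23/2)/(47/6)=-345/47
row 3: denom=10−3·18/47=416/47; d'=(16−3·-345/47)/(416/47)=1787/416
row 4: denom=6−2·47/208=577/104; d'=(-30−2·1787/416)/(577/104)=-8027/1154
back: M4=-8027/1154
back: M3=1787/416−47/208·-8027/1154=6771/1154
back: M2=-345/47−18/47·6771/1154=-5532/577
back: M1=23/2−1/6·-5532/577=15115/1154
M: M0=0, M1=15115/1154, M2=-5532/577, M3=6771/1154, M4=-8027/1154, M5=0
seg 0: a=4, c=M0/2=0, d=(M1−M0)/(6·2)=15115/13848, b=Δ0−h0·(2M0+M1)/6=-15347/1731
seg 1: a=-5, c=M1/2=15115/2308, d=(M2−M1)/(6·1)=-26179/6924, b=Δ1−h1·(2M1+M2)/6=14651/3462
seg 2: a=2, c=M2/2=-2766/577, d=(M3−M2)/(6·3)=5945/6924, b=Δ2−h2·(2M2+M3)/6=41455/6924
seg 3: a=0, c=M3/2=6771/2308, d=(M4−M3)/(6·2)=-7399/6924, b=Δ3−h3·(2M3+M4)/6=1409/3462
seg 4: a=4, c=M4/2=-8027/2308, d=(M5−M4)/(6·1)=8027/6924, b=Δ4−h4·(2M4+M5)/6=-2359/3462
t_q=1/2 → seg 0, τ=1/2; S=4+-15347/1731·τ+0·τ²+15115/13848·τ³=-10951/36928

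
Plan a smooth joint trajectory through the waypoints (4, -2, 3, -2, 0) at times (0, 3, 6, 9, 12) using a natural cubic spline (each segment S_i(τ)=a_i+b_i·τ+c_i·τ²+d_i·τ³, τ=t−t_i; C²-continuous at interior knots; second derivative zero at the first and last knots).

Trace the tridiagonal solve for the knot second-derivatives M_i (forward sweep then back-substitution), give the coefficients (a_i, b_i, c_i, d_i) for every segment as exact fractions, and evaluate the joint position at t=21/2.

  seg 0: a=4 b=-137/42 c=0 d=53/378
  seg 1: a=-2 b=11/21 c=53/42 d=-37/126
  seg 2: a=3 b=1/6 c=-29/21 d=97/378
  seg 3: a=-2 b=-25/21 c=13/14 d=-13/126
S(21/2) = -229/112

Δ: Δ0=-2, Δ1=5/3, Δ2=-5/3, Δ3=2/3
row 1: diag=12, rhs=22; c'=1/4, d'=11/6
row 2: denom=12−3·1/4=45/4; d'=(-20−3·11/6)/(45/4)=-34/15
row 3: denom=12−3·4/15=56/5; d'=(14−3·-34/15)/(56/5)=13/7
back: M3=13/7
back: M2=-34/15−4/15·13/7=-58/21
back: M1=11/6−1/4·-58/21=53/21
M: M0=0, M1=53/21, M2=-58/21, M3=13/7, M4=0
seg 0: a=4, c=M0/2=0, d=(M1−M0)/(6·3)=53/378, b=Δ0−h0·(2M0+M1)/6=-137/42
seg 1: a=-2, c=M1/2=53/42, d=(M2−M1)/(6·3)=-37/126, b=Δ1−h1·(2M1+M2)/6=11/21
seg 2: a=3, c=M2/2=-29/21, d=(M3−M2)/(6·3)=97/378, b=Δ2−h2·(2M2+M3)/6=1/6
seg 3: a=-2, c=M3/2=13/14, d=(M4−M3)/(6·3)=-13/126, b=Δ3−h3·(2M3+M4)/6=-25/21
t_q=21/2 → seg 3, τ=3/2; S=-2+-25/21·τ+13/14·τ²+-13/126·τ³=-229/112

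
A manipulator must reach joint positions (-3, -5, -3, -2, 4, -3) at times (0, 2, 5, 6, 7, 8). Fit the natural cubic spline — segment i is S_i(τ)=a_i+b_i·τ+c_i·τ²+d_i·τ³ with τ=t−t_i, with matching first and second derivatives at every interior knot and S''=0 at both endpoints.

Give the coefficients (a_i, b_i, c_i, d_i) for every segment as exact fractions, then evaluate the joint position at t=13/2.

  seg 0: a=-3 b=-4739/3075 c=0 d=416/3075
  seg 1: a=-5 b=253/3075 c=832/1025 d=-1897/9225
  seg 2: a=-3 b=-1844/3075 c=-213/205 d=8114/3075
  seg 3: a=-2 b=16108/3075 c=7049/1025 d=-3761/615
  seg 4: a=4 b=1987/3075 c=-11756/1025 d=11756/3075
S(13/2) = 12907/8200

Δ: Δ0=-1, Δ1=2/3, Δ2=1, Δ3=6, Δ4=-7
row 1: diag=10, rhs=10; c'=3/10, d'=1
row 2: denom=8−3·3/10=71/10; d'=(2−3·1)/(71/10)=-10/71
row 3: denom=4−1·10/71=274/71; d'=(30−1·-10/71)/(274/71)=1070/137
row 4: denom=4−1·71/274=1025/274; d'=(-78−1·1070/137)/(1025/274)=-23512/1025
back: M4=-23512/1025
back: M3=1070/137−71/274·-23512/1025=14098/1025
back: M2=-10/71−10/71·14098/1025=-426/205
back: M1=1−3/10·-426/205=1664/1025
M: M0=0, M1=1664/1025, M2=-426/205, M3=14098/1025, M4=-23512/1025, M5=0
seg 0: a=-3, c=M0/2=0, d=(M1−M0)/(6·2)=416/3075, b=Δ0−h0·(2M0+M1)/6=-4739/3075
seg 1: a=-5, c=M1/2=832/1025, d=(M2−M1)/(6·3)=-1897/9225, b=Δ1−h1·(2M1+M2)/6=253/3075
seg 2: a=-3, c=M2/2=-213/205, d=(M3−M2)/(6·1)=8114/3075, b=Δ2−h2·(2M2+M3)/6=-1844/3075
seg 3: a=-2, c=M3/2=7049/1025, d=(M4−M3)/(6·1)=-3761/615, b=Δ3−h3·(2M3+M4)/6=16108/3075
seg 4: a=4, c=M4/2=-11756/1025, d=(M5−M4)/(6·1)=11756/3075, b=Δ4−h4·(2M4+M5)/6=1987/3075
t_q=13/2 → seg 3, τ=1/2; S=-2+16108/3075·τ+7049/1025·τ²+-3761/615·τ³=12907/8200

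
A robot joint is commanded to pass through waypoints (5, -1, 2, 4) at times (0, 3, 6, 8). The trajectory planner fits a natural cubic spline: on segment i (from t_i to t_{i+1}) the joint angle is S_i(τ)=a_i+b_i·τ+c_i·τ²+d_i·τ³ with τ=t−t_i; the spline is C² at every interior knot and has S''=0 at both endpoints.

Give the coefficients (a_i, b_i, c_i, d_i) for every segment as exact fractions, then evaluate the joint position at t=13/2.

Δ: Δ0=-2, Δ1=1, Δ2=1
row 1: diag=12, rhs=18; c'=1/4, d'=3/2
row 2: denom=10−3·1/4=37/4; d'=(0−3·3/2)/(37/4)=-18/37
back: M2=-18/37
back: M1=3/2−1/4·-18/37=60/37
M: M0=0, M1=60/37, M2=-18/37, M3=0
seg 0: a=5, c=M0/2=0, d=(M1−M0)/(6·3)=10/111, b=Δ0−h0·(2M0+M1)/6=-104/37
seg 1: a=-1, c=M1/2=30/37, d=(M2−M1)/(6·3)=-13/111, b=Δ1−h1·(2M1+M2)/6=-14/37
seg 2: a=2, c=M2/2=-9/37, d=(M3−M2)/(6·2)=3/74, b=Δ2−h2·(2M2+M3)/6=49/37
t_q=13/2 → seg 2, τ=1/2; S=2+49/37·τ+-9/37·τ²+3/74·τ³=1543/592

  seg 0: a=5 b=-104/37 c=0 d=10/111
  seg 1: a=-1 b=-14/37 c=30/37 d=-13/111
  seg 2: a=2 b=49/37 c=-9/37 d=3/74
S(13/2) = 1543/592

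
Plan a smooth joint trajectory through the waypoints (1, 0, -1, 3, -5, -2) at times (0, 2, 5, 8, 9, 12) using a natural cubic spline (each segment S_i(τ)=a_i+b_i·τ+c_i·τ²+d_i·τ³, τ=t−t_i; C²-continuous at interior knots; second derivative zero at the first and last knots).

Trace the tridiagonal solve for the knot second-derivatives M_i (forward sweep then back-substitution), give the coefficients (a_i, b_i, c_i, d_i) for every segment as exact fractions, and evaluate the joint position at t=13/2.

Δ: Δ0=-1/2, Δ1=-1/3, Δ2=4/3, Δ3=-8, Δ4=1
row 1: diag=10, rhs=1; c'=3/10, d'=1/10
row 2: denom=12−3·3/10=111/10; d'=(10−3·1/10)/(111/10)=97/111
row 3: denom=8−3·10/37=266/37; d'=(-56−3·97/111)/(266/37)=-2169/266
row 4: denom=8−1·37/266=2091/266; d'=(54−1·-2169/266)/(2091/266)=5511/697
back: M4=5511/697
back: M3=-2169/266−37/266·5511/697=-6450/697
back: M2=97/111−10/37·-6450/697=7057/2091
back: M1=1/10−3/10·7057/2091=-636/697
M: M0=0, M1=-636/697, M2=7057/2091, M3=-6450/697, M4=5511/697, M5=0
seg 0: a=1, c=M0/2=0, d=(M1−M0)/(6·2)=-53/697, b=Δ0−h0·(2M0+M1)/6=-273/1394
seg 1: a=0, c=M1/2=-318/697, d=(M2−M1)/(6·3)=8965/37638, b=Δ1−h1·(2M1+M2)/6=-1545/1394
seg 2: a=-1, c=M2/2=7057/4182, d=(M3−M2)/(6·3)=-26407/37638, b=Δ2−h2·(2M2+M3)/6=106/41
seg 3: a=3, c=M3/2=-3225/697, d=(M4−M3)/(6·1)=3987/1394, b=Δ3−h3·(2M3+M4)/6=-8689/1394
seg 4: a=-5, c=M4/2=5511/1394, d=(M5−M4)/(6·3)=-1837/4182, b=Δ4−h4·(2M4+M5)/6=-4814/697
t_q=13/2 → seg 2, τ=3/2; S=-1+106/41·τ+7057/4182·τ²+-26407/37638·τ³=48031/11152

  seg 0: a=1 b=-273/1394 c=0 d=-53/697
  seg 1: a=0 b=-1545/1394 c=-318/697 d=8965/37638
  seg 2: a=-1 b=106/41 c=7057/4182 d=-26407/37638
  seg 3: a=3 b=-8689/1394 c=-3225/697 d=3987/1394
  seg 4: a=-5 b=-4814/697 c=5511/1394 d=-1837/4182
S(13/2) = 48031/11152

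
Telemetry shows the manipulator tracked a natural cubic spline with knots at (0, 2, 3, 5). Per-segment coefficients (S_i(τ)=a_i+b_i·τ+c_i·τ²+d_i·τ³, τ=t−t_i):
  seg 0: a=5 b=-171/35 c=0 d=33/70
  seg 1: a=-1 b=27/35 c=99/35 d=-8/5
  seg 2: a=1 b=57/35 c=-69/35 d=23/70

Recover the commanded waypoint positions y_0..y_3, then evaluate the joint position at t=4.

y_0 = S_0(0) = a_0 = 5
y_1 = S_1(0) = a_1 = -1
y_2 = S_2(0) = a_2 = 1
y_3 = S_2(2) = -1
t_q=4 is in segment 2 (τ=1); S_2(τ)=69/70

y_0=5 y_1=-1 y_2=1 y_3=-1
S(4) = 69/70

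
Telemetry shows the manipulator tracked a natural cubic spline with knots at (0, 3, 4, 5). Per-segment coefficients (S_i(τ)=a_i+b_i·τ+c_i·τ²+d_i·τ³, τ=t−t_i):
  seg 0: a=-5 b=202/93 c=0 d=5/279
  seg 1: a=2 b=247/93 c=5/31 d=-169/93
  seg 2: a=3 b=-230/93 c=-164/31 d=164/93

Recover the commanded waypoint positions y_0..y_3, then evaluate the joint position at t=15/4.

y_0 = S_0(0) = a_0 = -5
y_1 = S_1(0) = a_1 = 2
y_2 = S_2(0) = a_2 = 3
y_3 = S_2(1) = -3
t_q=15/4 is in segment 1 (τ=3/4); S_1(τ)=6579/1984

y_0=-5 y_1=2 y_2=3 y_3=-3
S(15/4) = 6579/1984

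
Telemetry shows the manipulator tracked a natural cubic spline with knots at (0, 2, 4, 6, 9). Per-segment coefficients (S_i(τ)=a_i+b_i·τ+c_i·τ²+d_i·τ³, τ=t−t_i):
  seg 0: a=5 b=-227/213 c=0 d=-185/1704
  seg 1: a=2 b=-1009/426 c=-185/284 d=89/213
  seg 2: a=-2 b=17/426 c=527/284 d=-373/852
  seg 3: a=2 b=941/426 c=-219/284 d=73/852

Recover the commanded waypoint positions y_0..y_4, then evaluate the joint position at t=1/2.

y_0 = S_0(0) = a_0 = 5
y_1 = S_1(0) = a_1 = 2
y_2 = S_2(0) = a_2 = -2
y_3 = S_3(0) = a_3 = 2
y_4 = S_3(3) = 4
t_q=1/2 is in segment 0 (τ=1/2); S_0(τ)=20237/4544

y_0=5 y_1=2 y_2=-2 y_3=2 y_4=4
S(1/2) = 20237/4544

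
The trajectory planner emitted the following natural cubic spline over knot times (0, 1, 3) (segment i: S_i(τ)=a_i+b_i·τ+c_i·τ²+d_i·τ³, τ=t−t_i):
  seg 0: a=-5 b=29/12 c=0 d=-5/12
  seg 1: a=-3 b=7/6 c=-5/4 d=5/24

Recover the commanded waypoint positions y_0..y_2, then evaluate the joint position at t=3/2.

y_0=-5 y_1=-3 y_2=-4
S(3/2) = -173/64

y_0 = S_0(0) = a_0 = -5
y_1 = S_1(0) = a_1 = -3
y_2 = S_1(2) = -4
t_q=3/2 is in segment 1 (τ=1/2); S_1(τ)=-173/64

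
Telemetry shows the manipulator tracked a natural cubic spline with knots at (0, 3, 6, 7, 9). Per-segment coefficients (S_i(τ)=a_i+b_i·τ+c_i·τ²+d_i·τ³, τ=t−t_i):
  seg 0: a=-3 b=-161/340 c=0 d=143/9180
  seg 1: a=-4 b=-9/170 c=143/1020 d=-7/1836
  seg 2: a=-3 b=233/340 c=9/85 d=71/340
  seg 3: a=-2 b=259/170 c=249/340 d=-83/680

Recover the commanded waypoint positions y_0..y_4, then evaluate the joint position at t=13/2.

y_0=-3 y_1=-4 y_2=-3 y_3=-2 y_4=3
S(13/2) = -1417/544

y_0 = S_0(0) = a_0 = -3
y_1 = S_1(0) = a_1 = -4
y_2 = S_2(0) = a_2 = -3
y_3 = S_3(0) = a_3 = -2
y_4 = S_3(2) = 3
t_q=13/2 is in segment 2 (τ=1/2); S_2(τ)=-1417/544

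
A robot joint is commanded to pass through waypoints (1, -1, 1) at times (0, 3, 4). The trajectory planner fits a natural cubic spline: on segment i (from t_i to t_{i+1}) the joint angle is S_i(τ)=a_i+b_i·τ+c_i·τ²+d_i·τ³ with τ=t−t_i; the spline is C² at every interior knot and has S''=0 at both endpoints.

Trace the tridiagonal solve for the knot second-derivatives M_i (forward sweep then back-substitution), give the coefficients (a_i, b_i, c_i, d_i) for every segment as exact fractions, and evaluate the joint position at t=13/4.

Δ: Δ0=-2/3, Δ1=2
row 1: diag=8, rhs=16; c'=1/8, d'=2
back: M1=2
M: M0=0, M1=2, M2=0
seg 0: a=1, c=M0/2=0, d=(M1−M0)/(6·3)=1/9, b=Δ0−h0·(2M0+M1)/6=-5/3
seg 1: a=-1, c=M1/2=1, d=(M2−M1)/(6·1)=-1/3, b=Δ1−h1·(2M1+M2)/6=4/3
t_q=13/4 → seg 1, τ=1/4; S=-1+4/3·τ+1·τ²+-1/3·τ³=-39/64

  seg 0: a=1 b=-5/3 c=0 d=1/9
  seg 1: a=-1 b=4/3 c=1 d=-1/3
S(13/4) = -39/64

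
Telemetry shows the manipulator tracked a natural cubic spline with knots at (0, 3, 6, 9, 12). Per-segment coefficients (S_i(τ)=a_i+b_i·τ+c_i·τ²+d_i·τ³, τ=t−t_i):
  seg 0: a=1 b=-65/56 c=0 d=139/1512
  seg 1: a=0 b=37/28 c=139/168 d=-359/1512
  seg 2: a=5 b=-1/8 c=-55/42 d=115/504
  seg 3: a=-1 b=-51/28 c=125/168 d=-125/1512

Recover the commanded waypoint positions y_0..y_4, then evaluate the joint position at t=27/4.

y_0 = S_0(0) = a_0 = 1
y_1 = S_1(0) = a_1 = 0
y_2 = S_2(0) = a_2 = 5
y_3 = S_3(0) = a_3 = -1
y_4 = S_3(3) = -2
t_q=27/4 is in segment 2 (τ=3/4); S_2(τ)=15289/3584

y_0=1 y_1=0 y_2=5 y_3=-1 y_4=-2
S(27/4) = 15289/3584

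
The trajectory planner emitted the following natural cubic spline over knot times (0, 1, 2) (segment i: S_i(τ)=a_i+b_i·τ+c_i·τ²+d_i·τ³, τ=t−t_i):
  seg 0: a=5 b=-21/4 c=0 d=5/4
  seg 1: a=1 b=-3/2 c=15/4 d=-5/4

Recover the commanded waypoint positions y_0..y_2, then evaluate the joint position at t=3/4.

y_0 = S_0(0) = a_0 = 5
y_1 = S_1(0) = a_1 = 1
y_2 = S_1(1) = 2
t_q=3/4 is in segment 0 (τ=3/4); S_0(τ)=407/256

y_0=5 y_1=1 y_2=2
S(3/4) = 407/256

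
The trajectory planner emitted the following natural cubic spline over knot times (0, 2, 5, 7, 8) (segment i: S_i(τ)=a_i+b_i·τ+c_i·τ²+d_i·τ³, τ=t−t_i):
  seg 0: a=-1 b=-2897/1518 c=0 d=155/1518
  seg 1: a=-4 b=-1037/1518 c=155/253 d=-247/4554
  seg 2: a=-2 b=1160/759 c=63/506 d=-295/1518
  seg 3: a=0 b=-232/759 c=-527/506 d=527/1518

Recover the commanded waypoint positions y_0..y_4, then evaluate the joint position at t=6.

y_0 = S_0(0) = a_0 = -1
y_1 = S_1(0) = a_1 = -4
y_2 = S_2(0) = a_2 = -2
y_3 = S_3(0) = a_3 = 0
y_4 = S_3(1) = -1
t_q=6 is in segment 2 (τ=1); S_2(τ)=-137/253

y_0=-1 y_1=-4 y_2=-2 y_3=0 y_4=-1
S(6) = -137/253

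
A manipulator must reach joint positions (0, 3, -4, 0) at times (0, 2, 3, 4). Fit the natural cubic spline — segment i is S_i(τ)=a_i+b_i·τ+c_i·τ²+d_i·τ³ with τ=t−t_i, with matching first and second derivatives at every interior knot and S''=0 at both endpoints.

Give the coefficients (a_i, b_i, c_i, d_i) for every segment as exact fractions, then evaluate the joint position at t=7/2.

Δ: Δ0=3/2, Δ1=-7, Δ2=4
row 1: diag=6, rhs=-51; c'=1/6, d'=-17/2
row 2: denom=4−1·1/6=23/6; d'=(66−1·-17/2)/(23/6)=447/23
back: M2=447/23
back: M1=-17/2−1/6·447/23=-270/23
M: M0=0, M1=-270/23, M2=447/23, M3=0
seg 0: a=0, c=M0/2=0, d=(M1−M0)/(6·2)=-45/46, b=Δ0−h0·(2M0+M1)/6=249/46
seg 1: a=3, c=M1/2=-135/23, d=(M2−M1)/(6·1)=239/46, b=Δ1−h1·(2M1+M2)/6=-291/46
seg 2: a=-4, c=M2/2=447/46, d=(M3−M2)/(6·1)=-149/46, b=Δ2−h2·(2M2+M3)/6=-57/23
t_q=7/2 → seg 2, τ=1/2; S=-4+-57/23·τ+447/46·τ²+-149/46·τ³=-1183/368

  seg 0: a=0 b=249/46 c=0 d=-45/46
  seg 1: a=3 b=-291/46 c=-135/23 d=239/46
  seg 2: a=-4 b=-57/23 c=447/46 d=-149/46
S(7/2) = -1183/368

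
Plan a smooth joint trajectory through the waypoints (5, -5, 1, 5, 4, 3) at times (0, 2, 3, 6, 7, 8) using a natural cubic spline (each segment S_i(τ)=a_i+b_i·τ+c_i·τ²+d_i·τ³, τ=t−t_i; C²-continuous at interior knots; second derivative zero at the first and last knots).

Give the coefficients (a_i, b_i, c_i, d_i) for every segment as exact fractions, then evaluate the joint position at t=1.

Δ: Δ0=-5, Δ1=6, Δ2=4/3, Δ3=-1, Δ4=-1
row 1: diag=6, rhs=66; c'=1/6, d'=11
row 2: denom=8−1·1/6=47/6; d'=(-28−1·11)/(47/6)=-234/47
row 3: denom=8−3·18/47=322/47; d'=(-14−3·-234/47)/(322/47)=22/161
row 4: denom=4−1·47/322=1241/322; d'=(0−1·22/161)/(1241/322)=-44/1241
back: M4=-44/1241
back: M3=22/161−47/322·-44/1241=176/1241
back: M2=-234/47−18/47·176/1241=-6246/1241
back: M1=11−1/6·-6246/1241=14692/1241
M: M0=0, M1=14692/1241, M2=-6246/1241, M3=176/1241, M4=-44/1241, M5=0
seg 0: a=5, c=M0/2=0, d=(M1−M0)/(6·2)=3673/3723, b=Δ0−h0·(2M0+M1)/6=-33307/3723
seg 1: a=-5, c=M1/2=7346/1241, d=(M2−M1)/(6·1)=-10469/3723, b=Δ1−h1·(2M1+M2)/6=10769/3723
seg 2: a=1, c=M2/2=-3123/1241, d=(M3−M2)/(6·3)=3211/11169, b=Δ2−h2·(2M2+M3)/6=23438/3723
seg 3: a=5, c=M3/2=88/1241, d=(M4−M3)/(6·1)=-110/3723, b=Δ3−h3·(2M3+M4)/6=-3877/3723
seg 4: a=4, c=M4/2=-22/1241, d=(M5−M4)/(6·1)=22/3723, b=Δ4−h4·(2M4+M5)/6=-3679/3723
t_q=1 → seg 0, τ=1; S=5+-33307/3723·τ+0·τ²+3673/3723·τ³=-3673/1241

  seg 0: a=5 b=-33307/3723 c=0 d=3673/3723
  seg 1: a=-5 b=10769/3723 c=7346/1241 d=-10469/3723
  seg 2: a=1 b=23438/3723 c=-3123/1241 d=3211/11169
  seg 3: a=5 b=-3877/3723 c=88/1241 d=-110/3723
  seg 4: a=4 b=-3679/3723 c=-22/1241 d=22/3723
S(1) = -3673/1241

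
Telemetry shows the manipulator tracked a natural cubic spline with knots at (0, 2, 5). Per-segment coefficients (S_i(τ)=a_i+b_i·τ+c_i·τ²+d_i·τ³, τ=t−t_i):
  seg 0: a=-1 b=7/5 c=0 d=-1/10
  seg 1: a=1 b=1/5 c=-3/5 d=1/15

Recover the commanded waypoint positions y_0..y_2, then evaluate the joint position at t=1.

y_0 = S_0(0) = a_0 = -1
y_1 = S_1(0) = a_1 = 1
y_2 = S_1(3) = -2
t_q=1 is in segment 0 (τ=1); S_0(τ)=3/10

y_0=-1 y_1=1 y_2=-2
S(1) = 3/10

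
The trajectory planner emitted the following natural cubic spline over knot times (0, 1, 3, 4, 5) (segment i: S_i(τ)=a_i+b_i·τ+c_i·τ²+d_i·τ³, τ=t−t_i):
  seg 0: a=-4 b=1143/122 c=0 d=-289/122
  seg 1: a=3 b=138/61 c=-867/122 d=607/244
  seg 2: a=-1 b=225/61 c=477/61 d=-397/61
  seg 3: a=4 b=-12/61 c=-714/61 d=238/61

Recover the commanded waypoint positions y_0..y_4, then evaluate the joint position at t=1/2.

y_0=-4 y_1=3 y_2=-1 y_3=4 y_4=-4
S(1/2) = 379/976

y_0 = S_0(0) = a_0 = -4
y_1 = S_1(0) = a_1 = 3
y_2 = S_2(0) = a_2 = -1
y_3 = S_3(0) = a_3 = 4
y_4 = S_3(1) = -4
t_q=1/2 is in segment 0 (τ=1/2); S_0(τ)=379/976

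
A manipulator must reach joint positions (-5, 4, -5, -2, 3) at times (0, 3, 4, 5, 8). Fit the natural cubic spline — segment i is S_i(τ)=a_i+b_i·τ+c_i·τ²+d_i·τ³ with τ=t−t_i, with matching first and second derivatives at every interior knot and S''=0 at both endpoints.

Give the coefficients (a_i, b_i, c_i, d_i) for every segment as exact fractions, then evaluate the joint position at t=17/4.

  seg 0: a=-5 b=133/15 c=0 d=-88/135
  seg 1: a=4 b=-131/15 c=-88/15 d=28/5
  seg 2: a=-5 b=-11/3 c=164/15 d=-64/15
  seg 3: a=-2 b=27/5 c=-28/15 d=28/135
S(17/4) = -53/10

Δ: Δ0=3, Δ1=-9, Δ2=3, Δ3=5/3
row 1: diag=8, rhs=-72; c'=1/8, d'=-9
row 2: denom=4−1·1/8=31/8; d'=(72−1·-9)/(31/8)=648/31
row 3: denom=8−1·8/31=240/31; d'=(-8−1·648/31)/(240/31)=-56/15
back: M3=-56/15
back: M2=648/31−8/31·-56/15=328/15
back: M1=-9−1/8·328/15=-176/15
M: M0=0, M1=-176/15, M2=328/15, M3=-56/15, M4=0
seg 0: a=-5, c=M0/2=0, d=(M1−M0)/(6·3)=-88/135, b=Δ0−h0·(2M0+M1)/6=133/15
seg 1: a=4, c=M1/2=-88/15, d=(M2−M1)/(6·1)=28/5, b=Δ1−h1·(2M1+M2)/6=-131/15
seg 2: a=-5, c=M2/2=164/15, d=(M3−M2)/(6·1)=-64/15, b=Δ2−h2·(2M2+M3)/6=-11/3
seg 3: a=-2, c=M3/2=-28/15, d=(M4−M3)/(6·3)=28/135, b=Δ3−h3·(2M3+M4)/6=27/5
t_q=17/4 → seg 2, τ=1/4; S=-5+-11/3·τ+164/15·τ²+-64/15·τ³=-53/10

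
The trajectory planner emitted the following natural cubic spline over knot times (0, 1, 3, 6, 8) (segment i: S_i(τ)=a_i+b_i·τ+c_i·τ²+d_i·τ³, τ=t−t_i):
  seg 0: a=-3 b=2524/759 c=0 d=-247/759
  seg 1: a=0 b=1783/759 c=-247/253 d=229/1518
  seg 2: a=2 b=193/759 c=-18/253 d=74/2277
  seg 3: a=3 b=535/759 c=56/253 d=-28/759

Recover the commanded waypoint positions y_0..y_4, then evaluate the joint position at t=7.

y_0=-3 y_1=0 y_2=2 y_3=3 y_4=5
S(7) = 984/253

y_0 = S_0(0) = a_0 = -3
y_1 = S_1(0) = a_1 = 0
y_2 = S_2(0) = a_2 = 2
y_3 = S_3(0) = a_3 = 3
y_4 = S_3(2) = 5
t_q=7 is in segment 3 (τ=1); S_3(τ)=984/253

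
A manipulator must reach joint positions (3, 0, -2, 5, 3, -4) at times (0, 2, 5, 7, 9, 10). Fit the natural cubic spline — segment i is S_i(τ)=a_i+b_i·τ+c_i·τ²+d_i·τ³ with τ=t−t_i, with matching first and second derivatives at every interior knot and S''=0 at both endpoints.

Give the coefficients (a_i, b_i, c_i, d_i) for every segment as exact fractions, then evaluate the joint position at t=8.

Δ: Δ0=-3/2, Δ1=-2/3, Δ2=7/2, Δ3=-1, Δ4=-7
row 1: diag=10, rhs=5; c'=3/10, d'=1/2
row 2: denom=10−3·3/10=91/10; d'=(25−3·1/2)/(91/10)=235/91
row 3: denom=8−2·20/91=688/91; d'=(-27−2·235/91)/(688/91)=-2927/688
row 4: denom=6−2·91/344=941/172; d'=(-36−2·-2927/688)/(941/172)=-9457/1882
back: M4=-9457/1882
back: M3=-2927/688−91/344·-9457/1882=-5505/1882
back: M2=235/91−20/91·-5505/1882=3035/941
back: M1=1/2−3/10·3035/941=-440/941
M: M0=0, M1=-440/941, M2=3035/941, M3=-5505/1882, M4=-9457/1882, M5=0
seg 0: a=3, c=M0/2=0, d=(M1−M0)/(6·2)=-110/2823, b=Δ0−h0·(2M0+M1)/6=-7589/5646
seg 1: a=0, c=M1/2=-220/941, d=(M2−M1)/(6·3)=3475/16938, b=Δ1−h1·(2M1+M2)/6=-10229/5646
seg 2: a=-2, c=M2/2=3035/1882, d=(M3−M2)/(6·2)=-11575/22584, b=Δ2−h2·(2M2+M3)/6=6563/2823
seg 3: a=5, c=M3/2=-5505/3764, d=(M4−M3)/(6·2)=-494/2823, b=Δ3−h3·(2M3+M4)/6=14821/5646
seg 4: a=3, c=M4/2=-9457/3764, d=(M5−M4)/(6·1)=9457/11292, b=Δ4−h4·(2M4+M5)/6=-30065/5646
t_q=8 → seg 3, τ=1; S=5+14821/5646·τ+-5505/3764·τ²+-494/2823·τ³=22537/3764

  seg 0: a=3 b=-7589/5646 c=0 d=-110/2823
  seg 1: a=0 b=-10229/5646 c=-220/941 d=3475/16938
  seg 2: a=-2 b=6563/2823 c=3035/1882 d=-11575/22584
  seg 3: a=5 b=14821/5646 c=-5505/3764 d=-494/2823
  seg 4: a=3 b=-30065/5646 c=-9457/3764 d=9457/11292
S(8) = 22537/3764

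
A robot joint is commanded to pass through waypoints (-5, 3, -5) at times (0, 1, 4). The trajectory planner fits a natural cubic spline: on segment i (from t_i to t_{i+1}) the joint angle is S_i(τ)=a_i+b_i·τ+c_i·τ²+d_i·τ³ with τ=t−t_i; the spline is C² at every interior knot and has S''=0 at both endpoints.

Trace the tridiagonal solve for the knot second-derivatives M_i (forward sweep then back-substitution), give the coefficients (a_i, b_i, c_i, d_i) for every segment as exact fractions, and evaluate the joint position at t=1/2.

Δ: Δ0=8, Δ1=-8/3
row 1: diag=8, rhs=-64; c'=3/8, d'=-8
back: M1=-8
M: M0=0, M1=-8, M2=0
seg 0: a=-5, c=M0/2=0, d=(M1−M0)/(6·1)=-4/3, b=Δ0−h0·(2M0+M1)/6=28/3
seg 1: a=3, c=M1/2=-4, d=(M2−M1)/(6·3)=4/9, b=Δ1−h1·(2M1+M2)/6=16/3
t_q=1/2 → seg 0, τ=1/2; S=-5+28/3·τ+0·τ²+-4/3·τ³=-1/2

  seg 0: a=-5 b=28/3 c=0 d=-4/3
  seg 1: a=3 b=16/3 c=-4 d=4/9
S(1/2) = -1/2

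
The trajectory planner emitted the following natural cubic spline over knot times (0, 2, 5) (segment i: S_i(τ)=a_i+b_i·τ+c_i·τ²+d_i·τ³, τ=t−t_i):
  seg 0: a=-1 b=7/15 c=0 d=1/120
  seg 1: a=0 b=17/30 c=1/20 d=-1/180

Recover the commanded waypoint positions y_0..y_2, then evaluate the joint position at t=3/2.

y_0=-1 y_1=0 y_2=2
S(3/2) = -87/320

y_0 = S_0(0) = a_0 = -1
y_1 = S_1(0) = a_1 = 0
y_2 = S_1(3) = 2
t_q=3/2 is in segment 0 (τ=3/2); S_0(τ)=-87/320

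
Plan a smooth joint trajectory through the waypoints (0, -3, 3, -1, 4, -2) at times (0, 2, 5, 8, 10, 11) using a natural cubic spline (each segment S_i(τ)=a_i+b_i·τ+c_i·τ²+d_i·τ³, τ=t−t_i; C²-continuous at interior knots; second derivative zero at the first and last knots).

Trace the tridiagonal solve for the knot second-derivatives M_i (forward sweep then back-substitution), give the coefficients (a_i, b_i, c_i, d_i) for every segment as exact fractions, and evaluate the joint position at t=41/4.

Δ: Δ0=-3/2, Δ1=2, Δ2=-4/3, Δ3=5/2, Δ4=-6
row 1: diag=10, rhs=21; c'=3/10, d'=21/10
row 2: denom=12−3·3/10=111/10; d'=(-20−3·21/10)/(111/10)=-263/111
row 3: denom=10−3·10/37=340/37; d'=(23−3·-263/111)/(340/37)=557/170
row 4: denom=6−2·37/170=473/85; d'=(-51−2·557/170)/(473/85)=-4892/473
back: M4=-4892/473
back: M3=557/170−37/170·-4892/473=5229/946
back: M2=-263/111−10/37·5229/946=-5482/1419
back: M1=21/10−3/10·-5482/1419=3083/946
M: M0=0, M1=3083/946, M2=-5482/1419, M3=5229/946, M4=-4892/473, M5=0
seg 0: a=0, c=M0/2=0, d=(M1−M0)/(6·2)=3083/11352, b=Δ0−h0·(2M0+M1)/6=-3670/1419
seg 1: a=-3, c=M1/2=3083/1892, d=(M2−M1)/(6·3)=-20213/51084, b=Δ1−h1·(2M1+M2)/6=1909/2838
seg 2: a=3, c=M2/2=-2741/1419, d=(M3−M2)/(6·3)=26651/51084, b=Δ2−h2·(2M2+M3)/6=-1327/5676
seg 3: a=-1, c=M3/2=5229/1892, d=(M4−M3)/(6·2)=-15013/11352, b=Δ3−h3·(2M3+M4)/6=6421/2838
seg 4: a=4, c=M4/2=-2446/473, d=(M5−M4)/(6·1)=2446/1419, b=Δ4−h4·(2M4+M5)/6=-3622/1419
t_q=41/4 → seg 4, τ=1/4; S=4+-3622/1419·τ+-2446/473·τ²+2446/1419·τ³=46401/15136

  seg 0: a=0 b=-3670/1419 c=0 d=3083/11352
  seg 1: a=-3 b=1909/2838 c=3083/1892 d=-20213/51084
  seg 2: a=3 b=-1327/5676 c=-2741/1419 d=26651/51084
  seg 3: a=-1 b=6421/2838 c=5229/1892 d=-15013/11352
  seg 4: a=4 b=-3622/1419 c=-2446/473 d=2446/1419
S(41/4) = 46401/15136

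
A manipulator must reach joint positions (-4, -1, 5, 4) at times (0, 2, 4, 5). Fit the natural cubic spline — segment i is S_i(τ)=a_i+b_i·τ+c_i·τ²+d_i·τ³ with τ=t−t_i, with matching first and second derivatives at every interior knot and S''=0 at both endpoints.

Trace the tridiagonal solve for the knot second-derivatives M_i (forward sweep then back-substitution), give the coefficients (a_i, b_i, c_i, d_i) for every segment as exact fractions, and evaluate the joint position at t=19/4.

  seg 0: a=-4 b=8/11 c=0 d=17/88
  seg 1: a=-1 b=67/22 c=51/44 d=-13/22
  seg 2: a=5 b=13/22 c=-105/44 d=35/44
S(19/4) = 12493/2816

Δ: Δ0=3/2, Δ1=3, Δ2=-1
row 1: diag=8, rhs=9; c'=1/4, d'=9/8
row 2: denom=6−2·1/4=11/2; d'=(-24−2·9/8)/(11/2)=-105/22
back: M2=-105/22
back: M1=9/8−1/4·-105/22=51/22
M: M0=0, M1=51/22, M2=-105/22, M3=0
seg 0: a=-4, c=M0/2=0, d=(M1−M0)/(6·2)=17/88, b=Δ0−h0·(2M0+M1)/6=8/11
seg 1: a=-1, c=M1/2=51/44, d=(M2−M1)/(6·2)=-13/22, b=Δ1−h1·(2M1+M2)/6=67/22
seg 2: a=5, c=M2/2=-105/44, d=(M3−M2)/(6·1)=35/44, b=Δ2−h2·(2M2+M3)/6=13/22
t_q=19/4 → seg 2, τ=3/4; S=5+13/22·τ+-105/44·τ²+35/44·τ³=12493/2816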